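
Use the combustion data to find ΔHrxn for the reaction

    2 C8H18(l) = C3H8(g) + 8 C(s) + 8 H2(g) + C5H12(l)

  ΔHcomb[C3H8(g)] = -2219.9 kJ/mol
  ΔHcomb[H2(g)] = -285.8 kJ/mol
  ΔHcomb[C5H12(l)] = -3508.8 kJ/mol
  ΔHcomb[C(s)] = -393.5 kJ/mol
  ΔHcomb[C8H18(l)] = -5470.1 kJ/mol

Using ΔH = Σ nΔHc°(reactants) − Σ nΔHc°(products):
= [2·(-5470.1)] − [1·(-2219.9) + 8·(-393.5) + 8·(-285.8) + 1·(-3508.8)]
= 222.9 kJ/mol

ΔHrxn = 222.9 kJ/mol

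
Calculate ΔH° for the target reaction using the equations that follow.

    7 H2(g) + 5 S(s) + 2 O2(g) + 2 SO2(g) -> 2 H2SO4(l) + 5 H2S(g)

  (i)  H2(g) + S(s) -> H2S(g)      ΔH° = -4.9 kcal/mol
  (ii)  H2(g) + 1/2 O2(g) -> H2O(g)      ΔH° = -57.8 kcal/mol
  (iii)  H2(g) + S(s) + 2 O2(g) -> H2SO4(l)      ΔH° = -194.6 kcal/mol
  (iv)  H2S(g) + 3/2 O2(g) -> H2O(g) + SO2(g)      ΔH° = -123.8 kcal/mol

(i) × 3: (3)·(-4.9) = -14.7 kcal/mol
(ii) × 2: (2)·(-57.8) = -115.6 kcal/mol
(iii) × 2: (2)·(-194.6) = -389.2 kcal/mol
(iv) reversed and × 2: (-2)·(-123.8) = +247.6 kcal/mol
ΔH° = (3)·(-4.9) + (2)·(-57.8) + (2)·(-194.6) + (-2)·(-123.8) = -271.9 kcal/mol

ΔH° = -271.9 kcal/mol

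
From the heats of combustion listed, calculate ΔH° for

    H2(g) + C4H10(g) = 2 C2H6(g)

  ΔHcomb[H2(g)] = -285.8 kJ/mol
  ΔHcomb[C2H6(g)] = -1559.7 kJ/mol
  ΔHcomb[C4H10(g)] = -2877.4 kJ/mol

ΔH° = -43.8 kJ/mol

Using ΔH = Σ nΔHc°(reactants) − Σ nΔHc°(products):
= [1·(-285.8) + 1·(-2877.4)] − [2·(-1559.7)]
= -43.8 kJ/mol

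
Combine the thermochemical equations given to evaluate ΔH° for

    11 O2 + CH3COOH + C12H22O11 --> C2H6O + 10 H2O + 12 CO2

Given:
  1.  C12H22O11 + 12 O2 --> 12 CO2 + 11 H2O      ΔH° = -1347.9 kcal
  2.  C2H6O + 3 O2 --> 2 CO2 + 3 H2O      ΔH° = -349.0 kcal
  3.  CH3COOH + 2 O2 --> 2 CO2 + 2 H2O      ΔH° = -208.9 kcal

eq. 1 as written: -1347.9 kcal
eq. 2 reversed: +349.0 kcal
eq. 3 as written: -208.9 kcal
ΔH° = (-1347.9) + (+349.0) + (-208.9) = -1207.8 kcal

ΔH° = -1207.8 kcal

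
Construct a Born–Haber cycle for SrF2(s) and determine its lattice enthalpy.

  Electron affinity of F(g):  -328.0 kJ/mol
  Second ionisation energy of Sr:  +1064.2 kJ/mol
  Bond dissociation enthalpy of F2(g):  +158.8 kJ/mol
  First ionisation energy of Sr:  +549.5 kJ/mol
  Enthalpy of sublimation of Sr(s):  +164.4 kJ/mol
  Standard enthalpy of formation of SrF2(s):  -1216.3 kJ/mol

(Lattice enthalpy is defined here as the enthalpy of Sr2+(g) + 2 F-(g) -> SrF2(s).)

U = -2497.2 kJ/mol

ΔHf° = 1·ΔHsub + 1·(ΣIE) + 1·D(F2) + 2·EA + U
-1216.3 = 1·(+164.4) + 1·(+1613.7) + 1·(+158.8) + 2·(-328.0) + U
U = -1216.3 − (+1280.9) = -2497.2 kJ/mol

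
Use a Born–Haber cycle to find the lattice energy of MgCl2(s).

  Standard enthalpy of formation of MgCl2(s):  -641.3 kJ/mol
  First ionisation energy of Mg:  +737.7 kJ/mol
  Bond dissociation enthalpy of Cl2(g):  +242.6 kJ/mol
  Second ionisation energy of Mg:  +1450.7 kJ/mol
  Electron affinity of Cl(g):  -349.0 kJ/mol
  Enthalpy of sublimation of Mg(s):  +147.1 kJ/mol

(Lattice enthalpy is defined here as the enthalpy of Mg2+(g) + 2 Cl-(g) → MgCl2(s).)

ΔHf° = 1·ΔHsub + 1·(ΣIE) + 1·D(Cl2) + 2·EA + U
-641.3 = 1·(+147.1) + 1·(+2188.4) + 1·(+242.6) + 2·(-349.0) + U
U = -641.3 − (+1880.1) = -2521.4 kJ/mol

U = -2521.4 kJ/mol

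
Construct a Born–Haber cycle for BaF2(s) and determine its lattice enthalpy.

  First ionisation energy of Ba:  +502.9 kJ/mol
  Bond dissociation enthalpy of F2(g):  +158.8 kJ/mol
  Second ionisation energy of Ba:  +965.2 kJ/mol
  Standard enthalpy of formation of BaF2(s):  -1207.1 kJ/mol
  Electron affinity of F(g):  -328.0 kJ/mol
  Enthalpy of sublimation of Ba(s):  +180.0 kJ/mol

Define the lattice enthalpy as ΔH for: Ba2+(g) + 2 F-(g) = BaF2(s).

ΔHf° = 1·ΔHsub + 1·(ΣIE) + 1·D(F2) + 2·EA + U
-1207.1 = 1·(+180.0) + 1·(+1468.1) + 1·(+158.8) + 2·(-328.0) + U
U = -1207.1 − (+1150.9) = -2358.0 kJ/mol

U = -2358.0 kJ/mol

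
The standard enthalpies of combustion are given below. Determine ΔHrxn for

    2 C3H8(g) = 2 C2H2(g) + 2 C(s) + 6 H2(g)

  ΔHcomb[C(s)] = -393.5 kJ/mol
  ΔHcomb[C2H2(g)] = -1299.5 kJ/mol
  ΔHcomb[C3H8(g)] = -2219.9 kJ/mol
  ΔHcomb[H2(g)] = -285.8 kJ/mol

Using ΔH = Σ nΔHc°(reactants) − Σ nΔHc°(products):
= [2·(-2219.9)] − [2·(-1299.5) + 2·(-393.5) + 6·(-285.8)]
= 661.0 kJ/mol

ΔHrxn = 661.0 kJ/mol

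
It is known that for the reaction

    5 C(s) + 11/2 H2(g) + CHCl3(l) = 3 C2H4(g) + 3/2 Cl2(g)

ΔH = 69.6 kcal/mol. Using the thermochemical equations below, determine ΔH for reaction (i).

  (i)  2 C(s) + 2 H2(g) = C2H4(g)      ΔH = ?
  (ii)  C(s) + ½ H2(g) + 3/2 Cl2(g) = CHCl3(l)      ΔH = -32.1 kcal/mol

(i) × 3 (scale by 3 for the 3 C2H4(g)): contributes 3·x
(ii) reversed (CHCl3(l) must end up as a reactant): +32.1 kcal/mol
+69.6 = (+32.1) + 3·x
x = (+69.6 − (+32.1)) / (3) = 12.5 kcal/mol

ΔH = 12.5 kcal/mol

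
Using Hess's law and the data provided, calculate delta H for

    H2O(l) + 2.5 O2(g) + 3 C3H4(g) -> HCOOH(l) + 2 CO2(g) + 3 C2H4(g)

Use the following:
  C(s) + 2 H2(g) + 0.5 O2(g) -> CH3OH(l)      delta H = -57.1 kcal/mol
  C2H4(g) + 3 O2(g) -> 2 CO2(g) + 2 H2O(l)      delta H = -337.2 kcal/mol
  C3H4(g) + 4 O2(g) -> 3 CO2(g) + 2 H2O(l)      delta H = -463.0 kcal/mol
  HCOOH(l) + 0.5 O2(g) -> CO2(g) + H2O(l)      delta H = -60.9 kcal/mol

delta H = -316.5 kcal/mol

equation 1: not needed.
equation 2 reversed and × 3: (-3)·(-337.2) = +1011.6 kcal/mol
equation 3 × 3: (3)·(-463.0) = -1389.0 kcal/mol
equation 4 reversed: +60.9 kcal/mol
Since enthalpy is a state function, delta H = (+1011.6) + (-1389.0) + (+60.9) = -316.5 kcal/mol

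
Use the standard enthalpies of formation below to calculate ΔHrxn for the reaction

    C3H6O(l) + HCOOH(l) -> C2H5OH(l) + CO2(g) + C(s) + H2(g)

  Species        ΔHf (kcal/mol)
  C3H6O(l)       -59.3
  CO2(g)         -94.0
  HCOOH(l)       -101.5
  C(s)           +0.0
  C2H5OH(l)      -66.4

Products: 1·(-66.4) + 1·(-94.0) + 1·(+0.0) + 1·(+0.0) = -160.4
Reactants: 1·(-59.3) + 1·(-101.5) = -160.8
ΔHrxn = (-160.4) − (-160.8) = 0.4 kcal/mol

ΔHrxn = 0.4 kcal/mol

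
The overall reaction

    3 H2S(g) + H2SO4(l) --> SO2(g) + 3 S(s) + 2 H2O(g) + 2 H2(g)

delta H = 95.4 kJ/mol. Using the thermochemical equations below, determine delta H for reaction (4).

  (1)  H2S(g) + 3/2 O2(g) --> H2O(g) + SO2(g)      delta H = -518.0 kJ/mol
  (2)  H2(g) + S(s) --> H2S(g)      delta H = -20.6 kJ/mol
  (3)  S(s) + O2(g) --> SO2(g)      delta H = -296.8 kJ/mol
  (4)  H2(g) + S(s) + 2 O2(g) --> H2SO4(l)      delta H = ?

delta H = -814.0 kJ/mol

(1) × 2 (×2 to match 2 H2O(g) in the target): (2)·(-518.0) = -1036.0 kJ/mol
(2) reversed: +20.6 kJ/mol
(3) reversed: +296.8 kJ/mol
(4) reversed (reverse to put H2SO4(l) on the reactant side): contributes −x
+95.4 = (-1036.0) + (+20.6) + (+296.8) − x
x = (+95.4 − (-718.6)) / (-1) = -814.0 kJ/mol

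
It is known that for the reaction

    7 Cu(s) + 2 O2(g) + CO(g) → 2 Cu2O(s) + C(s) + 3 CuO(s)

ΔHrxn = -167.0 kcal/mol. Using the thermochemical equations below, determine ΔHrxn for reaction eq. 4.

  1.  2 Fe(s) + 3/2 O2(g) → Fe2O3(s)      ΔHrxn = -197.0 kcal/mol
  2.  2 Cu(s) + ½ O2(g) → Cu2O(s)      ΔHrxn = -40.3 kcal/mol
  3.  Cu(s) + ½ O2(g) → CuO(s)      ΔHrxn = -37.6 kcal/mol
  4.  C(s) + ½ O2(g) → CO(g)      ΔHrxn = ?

eq. 1: not needed (Fe2O3(s) appears nowhere else).
eq. 2 × 2 (scale by 2 for the 2 Cu2O(s)): (2)·(-40.3) = -80.6 kcal/mol
eq. 3 × 3 (×3 to match 3 CuO(s) in the target): (3)·(-37.6) = -112.8 kcal/mol
eq. 4 reversed (reverse to put CO(g) on the reactant side): contributes −x
-167.0 = (-80.6) + (-112.8) − x
x = (-167.0 − (-193.4)) / (-1) = -26.4 kcal/mol

ΔHrxn = -26.4 kcal/mol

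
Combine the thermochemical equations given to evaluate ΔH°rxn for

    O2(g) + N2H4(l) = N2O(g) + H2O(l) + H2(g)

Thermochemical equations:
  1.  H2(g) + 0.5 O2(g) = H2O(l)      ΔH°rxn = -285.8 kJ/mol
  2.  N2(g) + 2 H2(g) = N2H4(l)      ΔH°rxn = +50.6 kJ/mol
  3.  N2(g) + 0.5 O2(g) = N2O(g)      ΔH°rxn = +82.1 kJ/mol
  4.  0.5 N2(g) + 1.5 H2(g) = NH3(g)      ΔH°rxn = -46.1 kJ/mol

ΔH°rxn = -254.3 kJ/mol

eq. 1 as written (H2O(l) already on the product side): -285.8 kJ/mol
eq. 2 reversed (N2H4(l) must end up as a reactant): -50.6 kJ/mol
eq. 3 as written (N2O(g) already on the product side): +82.1 kJ/mol
eq. 4: not needed (NH3(g) appears nowhere else).
By Hess's law, ΔH°rxn = (-285.8) + (-50.6) + (+82.1) = -254.3 kJ/mol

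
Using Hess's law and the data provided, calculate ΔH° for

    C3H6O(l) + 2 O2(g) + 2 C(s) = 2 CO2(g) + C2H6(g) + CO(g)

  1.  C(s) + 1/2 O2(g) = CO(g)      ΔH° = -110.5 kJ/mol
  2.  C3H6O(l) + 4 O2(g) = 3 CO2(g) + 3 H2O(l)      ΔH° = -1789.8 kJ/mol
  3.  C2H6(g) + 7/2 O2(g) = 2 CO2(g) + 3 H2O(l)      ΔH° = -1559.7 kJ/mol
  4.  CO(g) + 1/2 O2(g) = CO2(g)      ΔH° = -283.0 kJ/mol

ΔH° = -734.1 kJ/mol

eq. 1 × 2 (×2 to match 2 C(s) in the target): (2)·(-110.5) = -221.0 kJ/mol
eq. 2 as written (C3H6O(l) already on the reactant side): -1789.8 kJ/mol
eq. 3 reversed (C2H6(g) must end up as a product): +1559.7 kJ/mol
eq. 4 as written: -283.0 kJ/mol
ΔH° = (-221.0) + (-1789.8) + (+1559.7) + (-283.0) = -734.1 kJ/mol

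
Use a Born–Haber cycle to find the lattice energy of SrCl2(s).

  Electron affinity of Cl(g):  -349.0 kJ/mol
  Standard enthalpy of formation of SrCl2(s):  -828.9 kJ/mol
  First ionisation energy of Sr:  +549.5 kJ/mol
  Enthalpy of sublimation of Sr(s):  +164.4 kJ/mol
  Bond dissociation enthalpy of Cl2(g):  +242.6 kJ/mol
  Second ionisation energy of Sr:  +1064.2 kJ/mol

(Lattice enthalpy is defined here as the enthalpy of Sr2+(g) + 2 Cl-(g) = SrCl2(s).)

U = -2151.6 kJ/mol

ΔHf° = 1·ΔHsub + 1·(ΣIE) + 1·D(Cl2) + 2·EA + U
-828.9 = 1·(+164.4) + 1·(+1613.7) + 1·(+242.6) + 2·(-349.0) + U
U = -828.9 − (+1322.7) = -2151.6 kJ/mol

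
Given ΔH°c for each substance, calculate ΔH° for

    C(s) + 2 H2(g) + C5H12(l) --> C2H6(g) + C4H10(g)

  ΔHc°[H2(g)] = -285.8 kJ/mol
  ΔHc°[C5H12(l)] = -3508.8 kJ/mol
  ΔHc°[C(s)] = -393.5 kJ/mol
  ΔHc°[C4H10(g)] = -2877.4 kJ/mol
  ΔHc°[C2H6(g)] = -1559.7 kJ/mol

With combustion enthalpies, reactants minus products:
= [1·(-393.5) + 2·(-285.8) + 1·(-3508.8)] − [1·(-1559.7) + 1·(-2877.4)]
= -36.8 kJ/mol

ΔH° = -36.8 kJ/mol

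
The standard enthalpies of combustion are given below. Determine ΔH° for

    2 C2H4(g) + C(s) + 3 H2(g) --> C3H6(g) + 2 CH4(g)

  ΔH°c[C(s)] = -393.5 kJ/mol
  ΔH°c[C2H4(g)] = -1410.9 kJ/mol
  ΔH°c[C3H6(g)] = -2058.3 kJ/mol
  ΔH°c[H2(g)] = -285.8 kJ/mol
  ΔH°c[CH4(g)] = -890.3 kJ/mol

ΔH° = -233.8 kJ/mol

Using ΔH = Σ nΔHc°(reactants) − Σ nΔHc°(products):
= [2·(-1410.9) + 1·(-393.5) + 3·(-285.8)] − [1·(-2058.3) + 2·(-890.3)]
= -233.8 kJ/mol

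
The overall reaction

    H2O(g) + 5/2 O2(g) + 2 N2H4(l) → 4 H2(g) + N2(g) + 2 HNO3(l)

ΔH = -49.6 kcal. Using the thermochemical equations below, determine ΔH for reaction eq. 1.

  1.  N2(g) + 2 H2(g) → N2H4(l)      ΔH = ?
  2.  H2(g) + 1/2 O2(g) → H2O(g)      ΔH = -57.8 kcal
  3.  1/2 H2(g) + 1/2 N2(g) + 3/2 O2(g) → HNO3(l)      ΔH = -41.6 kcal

eq. 1 reversed and × 2: contributes −2·x
eq. 2 reversed: +57.8 kcal
eq. 3 × 2: (2)·(-41.6) = -83.2 kcal
-49.6 = (+57.8) + (-83.2) − 2·x
x = (-49.6 − (-25.4)) / (-2) = 12.1 kcal

ΔH = 12.1 kcal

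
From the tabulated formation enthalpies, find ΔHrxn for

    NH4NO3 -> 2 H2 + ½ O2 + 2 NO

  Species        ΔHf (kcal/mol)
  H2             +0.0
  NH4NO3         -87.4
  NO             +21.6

ΔHrxn = 130.6 kcal/mol

ΔH°rxn = Σ nΔHf°(products) − Σ nΔHf°(reactants).
Products: 2·(+0.0) + 1/2·(+0.0) + 2·(+21.6) = +43.2
Reactants: 1·(-87.4) = -87.4
ΔHrxn = (+43.2) − (-87.4) = 130.6 kcal/mol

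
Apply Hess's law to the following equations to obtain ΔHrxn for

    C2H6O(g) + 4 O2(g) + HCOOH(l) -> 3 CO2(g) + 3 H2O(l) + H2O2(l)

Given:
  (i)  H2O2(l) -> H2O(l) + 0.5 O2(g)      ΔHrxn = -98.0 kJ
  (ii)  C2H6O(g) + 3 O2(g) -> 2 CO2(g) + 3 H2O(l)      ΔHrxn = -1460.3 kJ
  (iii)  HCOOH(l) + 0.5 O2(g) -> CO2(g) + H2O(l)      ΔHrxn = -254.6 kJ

ΔHrxn = -1616.9 kJ

(i) reversed (reverse to put H2O2(l) on the product side): +98.0 kJ
(ii) as written (C2H6O(g) already on the reactant side): -1460.3 kJ
(iii) as written (HCOOH(l) already on the reactant side): -254.6 kJ
ΔHrxn = (-1)·(-98.0) + (1)·(-1460.3) + (1)·(-254.6) = -1616.9 kJ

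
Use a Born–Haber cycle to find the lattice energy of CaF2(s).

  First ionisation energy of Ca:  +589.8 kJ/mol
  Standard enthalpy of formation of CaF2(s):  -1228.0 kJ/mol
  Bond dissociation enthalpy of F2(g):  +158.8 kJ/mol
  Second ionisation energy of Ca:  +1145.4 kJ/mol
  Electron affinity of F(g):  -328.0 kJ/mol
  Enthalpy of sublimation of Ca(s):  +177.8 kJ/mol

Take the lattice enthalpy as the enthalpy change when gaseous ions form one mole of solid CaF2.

ΔHf° = 1·ΔHsub + 1·(ΣIE) + 1·D(F2) + 2·EA + U
-1228.0 = 1·(+177.8) + 1·(+1735.2) + 1·(+158.8) + 2·(-328.0) + U
U = -1228.0 − (+1415.8) = -2643.8 kJ/mol

U = -2643.8 kJ/mol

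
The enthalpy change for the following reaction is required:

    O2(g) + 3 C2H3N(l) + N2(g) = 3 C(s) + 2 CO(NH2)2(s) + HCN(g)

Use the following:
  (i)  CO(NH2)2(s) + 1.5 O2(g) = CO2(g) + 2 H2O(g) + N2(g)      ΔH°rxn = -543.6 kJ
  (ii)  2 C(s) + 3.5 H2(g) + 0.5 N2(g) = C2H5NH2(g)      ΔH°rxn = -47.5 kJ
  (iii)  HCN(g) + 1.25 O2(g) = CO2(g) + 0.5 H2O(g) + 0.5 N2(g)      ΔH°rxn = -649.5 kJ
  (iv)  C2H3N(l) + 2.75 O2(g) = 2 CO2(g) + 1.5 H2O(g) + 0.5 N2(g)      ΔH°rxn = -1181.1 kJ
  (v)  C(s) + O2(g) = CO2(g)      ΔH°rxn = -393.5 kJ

(i) reversed and × 2 (CO(NH2)2(s) must end up as a product; ×2 to match 2 CO(NH2)2(s) in the target): (-2)·(-543.6) = +1087.2 kJ
(ii): not needed (H2(g) appears nowhere else).
(iii) reversed (HCN(g) must end up as a product): +649.5 kJ
(iv) × 3 (scale by 3 for the 3 C2H3N(l)): (3)·(-1181.1) = -3543.3 kJ
(v) reversed and × 3: (-3)·(-393.5) = +1180.5 kJ
Since enthalpy is a state function, ΔH°rxn = (-2)·(-543.6) + (-1)·(-649.5) + (3)·(-1181.1) + (-3)·(-393.5) = -626.1 kJ

ΔH°rxn = -626.1 kJ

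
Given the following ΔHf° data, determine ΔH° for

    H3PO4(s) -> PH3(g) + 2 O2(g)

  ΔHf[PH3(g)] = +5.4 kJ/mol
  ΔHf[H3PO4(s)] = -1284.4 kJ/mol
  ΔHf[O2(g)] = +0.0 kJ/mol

Products: 1·(+5.4) + 2·(+0.0) = +5.4
Reactants: 1·(-1284.4) = -1284.4
ΔH° = (+5.4) − (-1284.4) = 1289.8 kJ/mol

ΔH° = 1289.8 kJ/mol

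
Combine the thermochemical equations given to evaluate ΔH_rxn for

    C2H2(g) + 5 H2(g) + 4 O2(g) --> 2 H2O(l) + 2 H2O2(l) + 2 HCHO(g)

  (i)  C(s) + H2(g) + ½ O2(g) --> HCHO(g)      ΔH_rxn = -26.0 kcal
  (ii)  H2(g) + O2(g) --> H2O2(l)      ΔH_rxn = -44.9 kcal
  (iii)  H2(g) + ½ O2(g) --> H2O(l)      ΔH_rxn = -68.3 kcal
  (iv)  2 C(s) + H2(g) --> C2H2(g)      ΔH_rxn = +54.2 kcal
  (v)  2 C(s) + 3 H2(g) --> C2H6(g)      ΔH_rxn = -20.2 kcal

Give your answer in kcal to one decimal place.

(i) × 2: (2)·(-26.0) = -52.0 kcal
(ii) × 2: (2)·(-44.9) = -89.8 kcal
(iii) × 2: (2)·(-68.3) = -136.6 kcal
(iv) reversed: -54.2 kcal
(v): not needed.
Since enthalpy is a state function, ΔH_rxn = (-52.0) + (-89.8) + (-136.6) + (-54.2) = -332.6 kcal

ΔH_rxn = -332.6 kcal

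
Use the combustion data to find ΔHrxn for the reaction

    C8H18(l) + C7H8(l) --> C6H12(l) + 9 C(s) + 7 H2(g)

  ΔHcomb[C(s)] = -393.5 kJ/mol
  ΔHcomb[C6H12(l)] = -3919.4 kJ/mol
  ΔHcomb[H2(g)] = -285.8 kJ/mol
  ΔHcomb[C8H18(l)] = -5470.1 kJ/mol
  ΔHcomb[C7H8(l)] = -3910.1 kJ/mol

With combustion enthalpies, reactants minus products:
= [1·(-5470.1) + 1·(-3910.1)] − [1·(-3919.4) + 9·(-393.5) + 7·(-285.8)]
= 81.3 kJ/mol

ΔHrxn = 81.3 kJ/mol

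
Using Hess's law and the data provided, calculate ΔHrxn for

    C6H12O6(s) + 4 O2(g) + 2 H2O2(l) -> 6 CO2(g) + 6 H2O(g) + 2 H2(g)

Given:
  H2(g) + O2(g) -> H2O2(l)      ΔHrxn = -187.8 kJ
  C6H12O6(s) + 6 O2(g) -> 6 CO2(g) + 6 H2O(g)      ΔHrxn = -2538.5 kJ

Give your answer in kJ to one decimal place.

ΔHrxn = -2162.9 kJ

equation 1 reversed and × 2: (-2)·(-187.8) = +375.6 kJ
equation 2 as written: -2538.5 kJ
ΔHrxn = (-2)·(-187.8) + (1)·(-2538.5) = -2162.9 kJ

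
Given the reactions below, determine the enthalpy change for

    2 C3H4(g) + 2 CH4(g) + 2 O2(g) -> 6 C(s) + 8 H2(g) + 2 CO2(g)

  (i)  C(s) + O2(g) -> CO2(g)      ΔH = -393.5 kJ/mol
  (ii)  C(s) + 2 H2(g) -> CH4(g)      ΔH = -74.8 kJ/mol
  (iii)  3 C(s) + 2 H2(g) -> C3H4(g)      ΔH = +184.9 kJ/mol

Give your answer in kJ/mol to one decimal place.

(i) × 2 (×2 to match 2 CO2(g) in the target): (2)·(-393.5) = -787.0 kJ/mol
(ii) reversed and × 2 (reverse to put CH4(g) on the reactant side; ×2 to match 2 CH4(g) in the target): (-2)·(-74.8) = +149.6 kJ/mol
(iii) reversed and × 2 (C3H4(g) must end up as a reactant; ×2 to match 2 C3H4(g) in the target): (-2)·(+184.9) = -369.8 kJ/mol
Combining the equations, ΔH = (-787.0) + (+149.6) + (-369.8) = -1007.2 kJ/mol

ΔH = -1007.2 kJ/mol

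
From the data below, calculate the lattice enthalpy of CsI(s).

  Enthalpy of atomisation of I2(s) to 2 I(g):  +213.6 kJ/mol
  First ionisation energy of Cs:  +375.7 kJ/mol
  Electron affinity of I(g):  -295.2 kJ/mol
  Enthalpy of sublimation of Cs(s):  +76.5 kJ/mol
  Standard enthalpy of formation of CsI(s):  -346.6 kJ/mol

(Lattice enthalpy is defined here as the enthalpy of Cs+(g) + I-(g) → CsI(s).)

U = -610.4 kJ/mol

ΔHf° = 1·ΔHsub + 1·(ΣIE) + 1/2·D(I2) + 1·EA + U
-346.6 = 1·(+76.5) + 1·(+375.7) + 1/2·(+213.6) + 1·(-295.2) + U
U = -346.6 − (+263.8) = -610.4 kJ/mol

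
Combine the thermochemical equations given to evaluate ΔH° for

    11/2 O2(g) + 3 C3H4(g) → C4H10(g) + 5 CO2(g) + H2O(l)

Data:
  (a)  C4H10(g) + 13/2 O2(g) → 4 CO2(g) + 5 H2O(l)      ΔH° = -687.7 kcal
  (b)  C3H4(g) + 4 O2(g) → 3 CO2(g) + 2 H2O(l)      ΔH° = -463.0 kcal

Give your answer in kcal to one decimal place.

(a) reversed: +687.7 kcal
(b) × 3: (3)·(-463.0) = -1389.0 kcal
ΔH° = (-1)·(-687.7) + (3)·(-463.0) = -701.3 kcal

ΔH° = -701.3 kcal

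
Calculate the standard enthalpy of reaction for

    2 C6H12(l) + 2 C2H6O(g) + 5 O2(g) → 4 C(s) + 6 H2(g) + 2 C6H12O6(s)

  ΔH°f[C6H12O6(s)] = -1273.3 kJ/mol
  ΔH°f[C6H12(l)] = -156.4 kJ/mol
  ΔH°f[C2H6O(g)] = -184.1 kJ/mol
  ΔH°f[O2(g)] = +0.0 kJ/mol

ΔH° = -1865.6 kJ/mol

ΔH°rxn = Σ nΔHf°(products) − Σ nΔHf°(reactants).
Products: 4·(+0.0) + 6·(+0.0) + 2·(-1273.3) = -2546.6
Reactants: 2·(-156.4) + 2·(-184.1) + 5·(+0.0) = -681.0
ΔH° = (-2546.6) − (-681.0) = -1865.6 kJ/mol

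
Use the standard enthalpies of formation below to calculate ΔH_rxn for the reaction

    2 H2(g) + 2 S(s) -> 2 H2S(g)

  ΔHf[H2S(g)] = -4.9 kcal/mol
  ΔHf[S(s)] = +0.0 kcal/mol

ΔH_rxn = -9.8 kcal/mol

ΔH°rxn = Σ nΔHf°(products) − Σ nΔHf°(reactants).
Products: 2·(-4.9) = -9.8
Reactants: 2·(+0.0) + 2·(+0.0) = +0.0
ΔH_rxn = (-9.8) − (+0.0) = -9.8 kcal/mol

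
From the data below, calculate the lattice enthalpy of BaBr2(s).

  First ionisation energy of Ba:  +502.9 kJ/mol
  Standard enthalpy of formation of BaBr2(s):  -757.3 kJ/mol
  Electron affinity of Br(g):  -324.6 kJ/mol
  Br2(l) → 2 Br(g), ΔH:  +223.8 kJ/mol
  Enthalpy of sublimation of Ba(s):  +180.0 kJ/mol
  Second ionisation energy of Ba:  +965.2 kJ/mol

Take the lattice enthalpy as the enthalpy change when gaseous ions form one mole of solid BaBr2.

ΔHf° = 1·ΔHsub + 1·(ΣIE) + 1·D(Br2) + 2·EA + U
-757.3 = 1·(+180.0) + 1·(+1468.1) + 1·(+223.8) + 2·(-324.6) + U
U = -757.3 − (+1222.7) = -1980.0 kJ/mol

U = -1980.0 kJ/mol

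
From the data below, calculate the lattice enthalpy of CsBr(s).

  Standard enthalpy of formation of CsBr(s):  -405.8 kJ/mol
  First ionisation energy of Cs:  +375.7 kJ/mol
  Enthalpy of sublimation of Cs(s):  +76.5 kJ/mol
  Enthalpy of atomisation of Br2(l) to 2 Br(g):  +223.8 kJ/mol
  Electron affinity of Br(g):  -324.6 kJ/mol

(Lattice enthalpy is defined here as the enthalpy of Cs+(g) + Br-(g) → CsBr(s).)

U = -645.3 kJ/mol

ΔHf° = 1·ΔHsub + 1·(ΣIE) + 1/2·D(Br2) + 1·EA + U
-405.8 = 1·(+76.5) + 1·(+375.7) + 1/2·(+223.8) + 1·(-324.6) + U
U = -405.8 − (+239.5) = -645.3 kJ/mol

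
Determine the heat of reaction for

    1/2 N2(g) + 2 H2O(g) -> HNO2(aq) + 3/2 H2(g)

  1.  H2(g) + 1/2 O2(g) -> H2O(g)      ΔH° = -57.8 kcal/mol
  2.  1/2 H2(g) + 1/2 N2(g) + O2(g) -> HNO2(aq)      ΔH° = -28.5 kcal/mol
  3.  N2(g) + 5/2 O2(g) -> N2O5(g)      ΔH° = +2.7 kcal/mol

ΔH° = 87.1 kcal/mol

eq. 1 reversed and × 2 (H2O(g) must end up as a reactant; scale by 2 for the 2 H2O(g)): (-2)·(-57.8) = +115.6 kcal/mol
eq. 2 as written (HNO2(aq) already on the product side): -28.5 kcal/mol
eq. 3: not needed (N2O5(g) appears nowhere else).
Combining the equations, ΔH° = (+115.6) + (-28.5) = 87.1 kcal/mol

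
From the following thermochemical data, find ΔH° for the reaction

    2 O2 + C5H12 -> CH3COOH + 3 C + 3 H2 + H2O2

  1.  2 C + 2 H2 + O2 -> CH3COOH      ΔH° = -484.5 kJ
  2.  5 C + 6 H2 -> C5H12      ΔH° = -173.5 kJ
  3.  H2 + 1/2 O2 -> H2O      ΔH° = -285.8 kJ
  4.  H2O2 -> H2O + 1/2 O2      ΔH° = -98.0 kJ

eq. 1 as written: -484.5 kJ
eq. 2 reversed: +173.5 kJ
eq. 3 as written: -285.8 kJ
eq. 4 reversed: +98.0 kJ
By Hess's law, ΔH° = (1)·(-484.5) + (-1)·(-173.5) + (1)·(-285.8) + (-1)·(-98.0) = -498.8 kJ

ΔH° = -498.8 kJ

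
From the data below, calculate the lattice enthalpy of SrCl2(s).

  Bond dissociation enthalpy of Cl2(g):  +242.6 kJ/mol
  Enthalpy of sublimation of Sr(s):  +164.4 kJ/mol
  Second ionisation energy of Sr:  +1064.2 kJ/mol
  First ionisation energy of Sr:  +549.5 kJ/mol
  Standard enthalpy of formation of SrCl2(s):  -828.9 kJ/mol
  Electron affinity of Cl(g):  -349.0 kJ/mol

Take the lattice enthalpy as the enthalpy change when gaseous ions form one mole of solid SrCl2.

ΔHf° = 1·ΔHsub + 1·(ΣIE) + 1·D(Cl2) + 2·EA + U
-828.9 = 1·(+164.4) + 1·(+1613.7) + 1·(+242.6) + 2·(-349.0) + U
U = -828.9 − (+1322.7) = -2151.6 kJ/mol

U = -2151.6 kJ/mol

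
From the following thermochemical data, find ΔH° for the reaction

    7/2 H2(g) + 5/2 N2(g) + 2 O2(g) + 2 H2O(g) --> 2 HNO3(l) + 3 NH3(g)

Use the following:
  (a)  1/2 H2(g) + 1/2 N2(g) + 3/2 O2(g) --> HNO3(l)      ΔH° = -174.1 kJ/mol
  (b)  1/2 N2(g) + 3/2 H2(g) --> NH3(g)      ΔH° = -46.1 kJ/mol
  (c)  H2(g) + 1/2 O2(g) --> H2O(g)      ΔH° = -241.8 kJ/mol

ΔH° = -2.9 kJ/mol

(a) × 2 (scale by 2 for the 2 HNO3(l)): (2)·(-174.1) = -348.2 kJ/mol
(b) × 3 (scale by 3 for the 3 NH3(g)): (3)·(-46.1) = -138.3 kJ/mol
(c) reversed and × 2 (reverse to put H2O(g) on the reactant side; scale by 2 for the 2 H2O(g)): (-2)·(-241.8) = +483.6 kJ/mol
ΔH° = (-348.2) + (-138.3) + (+483.6) = -2.9 kJ/mol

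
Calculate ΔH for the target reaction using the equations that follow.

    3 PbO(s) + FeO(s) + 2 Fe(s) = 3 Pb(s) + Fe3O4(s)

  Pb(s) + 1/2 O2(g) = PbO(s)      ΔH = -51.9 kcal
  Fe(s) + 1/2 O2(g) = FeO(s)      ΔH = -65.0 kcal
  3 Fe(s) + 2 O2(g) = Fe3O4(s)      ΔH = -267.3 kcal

equation 1 reversed and × 3 (reverse to put PbO(s) on the reactant side; scale by 3 for the 3 PbO(s)): (-3)·(-51.9) = +155.7 kcal
equation 2 reversed (FeO(s) must end up as a reactant): +65.0 kcal
equation 3 as written (Fe3O4(s) already on the product side): -267.3 kcal
ΔH = (-3)·(-51.9) + (-1)·(-65.0) + (1)·(-267.3) = -46.6 kcal

ΔH = -46.6 kcal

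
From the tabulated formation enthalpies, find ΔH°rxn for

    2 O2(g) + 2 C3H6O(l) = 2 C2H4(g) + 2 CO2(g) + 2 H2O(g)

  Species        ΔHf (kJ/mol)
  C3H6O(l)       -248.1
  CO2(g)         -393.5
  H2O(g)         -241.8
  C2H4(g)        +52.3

Products: 2·(+52.3) + 2·(-393.5) + 2·(-241.8) = -1166.0
Reactants: 2·(+0.0) + 2·(-248.1) = -496.2
ΔH°rxn = (-1166.0) − (-496.2) = -669.8 kJ/mol

ΔH°rxn = -669.8 kJ/mol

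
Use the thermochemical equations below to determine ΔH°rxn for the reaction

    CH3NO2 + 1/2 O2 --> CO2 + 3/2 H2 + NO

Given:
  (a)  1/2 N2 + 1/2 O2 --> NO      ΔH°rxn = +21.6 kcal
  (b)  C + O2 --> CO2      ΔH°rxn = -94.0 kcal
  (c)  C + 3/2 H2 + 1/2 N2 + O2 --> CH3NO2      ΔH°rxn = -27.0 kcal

ΔH°rxn = -45.4 kcal

(a) as written (NO already on the product side): +21.6 kcal
(b) as written (CO2 already on the product side): -94.0 kcal
(c) reversed (reverse to put CH3NO2 on the reactant side): +27.0 kcal
Summing the manipulated equations, ΔH°rxn = (1)·(+21.6) + (1)·(-94.0) + (-1)·(-27.0) = -45.4 kcal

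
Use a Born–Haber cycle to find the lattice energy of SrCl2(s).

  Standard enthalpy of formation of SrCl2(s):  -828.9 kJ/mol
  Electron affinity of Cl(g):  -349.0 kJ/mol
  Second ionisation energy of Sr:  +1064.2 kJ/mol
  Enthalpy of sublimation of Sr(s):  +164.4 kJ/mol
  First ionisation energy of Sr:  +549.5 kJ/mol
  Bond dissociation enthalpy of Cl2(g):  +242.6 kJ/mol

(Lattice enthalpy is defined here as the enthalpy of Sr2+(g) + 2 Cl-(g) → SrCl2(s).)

U = -2151.6 kJ/mol

ΔHf° = 1·ΔHsub + 1·(ΣIE) + 1·D(Cl2) + 2·EA + U
-828.9 = 1·(+164.4) + 1·(+1613.7) + 1·(+242.6) + 2·(-349.0) + U
U = -828.9 − (+1322.7) = -2151.6 kJ/mol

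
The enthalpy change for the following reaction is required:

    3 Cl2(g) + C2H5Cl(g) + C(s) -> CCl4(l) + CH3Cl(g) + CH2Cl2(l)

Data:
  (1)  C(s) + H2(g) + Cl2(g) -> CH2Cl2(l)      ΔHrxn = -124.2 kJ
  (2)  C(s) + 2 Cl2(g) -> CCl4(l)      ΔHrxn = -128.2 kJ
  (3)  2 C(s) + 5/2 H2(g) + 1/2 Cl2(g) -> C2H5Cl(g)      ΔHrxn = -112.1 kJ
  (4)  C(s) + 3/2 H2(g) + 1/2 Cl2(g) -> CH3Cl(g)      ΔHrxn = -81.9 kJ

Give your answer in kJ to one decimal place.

ΔHrxn = -222.2 kJ

(1) as written (CH2Cl2(l) already on the product side): -124.2 kJ
(2) as written (CCl4(l) already on the product side): -128.2 kJ
(3) reversed (C2H5Cl(g) must end up as a reactant): +112.1 kJ
(4) as written (CH3Cl(g) already on the product side): -81.9 kJ
Combining the equations, ΔHrxn = (-124.2) + (-128.2) + (+112.1) + (-81.9) = -222.2 kJ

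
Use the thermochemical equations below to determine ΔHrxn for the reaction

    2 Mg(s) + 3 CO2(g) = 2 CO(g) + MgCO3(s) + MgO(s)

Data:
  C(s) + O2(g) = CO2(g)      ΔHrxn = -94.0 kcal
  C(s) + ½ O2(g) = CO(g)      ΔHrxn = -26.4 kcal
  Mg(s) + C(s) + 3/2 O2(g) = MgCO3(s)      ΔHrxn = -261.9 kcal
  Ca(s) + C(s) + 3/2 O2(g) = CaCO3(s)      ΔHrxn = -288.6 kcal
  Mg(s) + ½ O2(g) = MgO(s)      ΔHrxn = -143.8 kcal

equation 1 reversed and × 3 (CO2(g) must end up as a reactant; ×3 to match 3 CO2(g) in the target): (-3)·(-94.0) = +282.0 kcal
equation 2 × 2 (scale by 2 for the 2 CO(g)): (2)·(-26.4) = -52.8 kcal
equation 3 as written (MgCO3(s) already on the product side): -261.9 kcal
equation 4: not needed (CaCO3(s) appears nowhere else).
equation 5 as written (MgO(s) already on the product side): -143.8 kcal
ΔHrxn = (-3)·(-94.0) + (2)·(-26.4) + (1)·(-261.9) + (1)·(-143.8) = -176.5 kcal

ΔHrxn = -176.5 kcal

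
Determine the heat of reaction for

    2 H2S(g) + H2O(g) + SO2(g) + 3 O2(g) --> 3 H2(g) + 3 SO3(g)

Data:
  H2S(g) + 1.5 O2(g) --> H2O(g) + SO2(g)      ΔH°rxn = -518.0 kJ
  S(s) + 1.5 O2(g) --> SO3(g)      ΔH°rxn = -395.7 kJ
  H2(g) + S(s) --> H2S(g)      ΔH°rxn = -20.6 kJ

equation 1 reversed (H2O(g) must end up as a reactant): +518.0 kJ
equation 2 × 3 (scale by 3 for the 3 SO3(g)): (3)·(-395.7) = -1187.1 kJ
equation 3 reversed and × 3 (reverse to put H2(g) on the product side; ×3 to match 3 H2(g) in the target): (-3)·(-20.6) = +61.8 kJ
ΔH°rxn = (-1)·(-518.0) + (3)·(-395.7) + (-3)·(-20.6) = -607.3 kJ

ΔH°rxn = -607.3 kJ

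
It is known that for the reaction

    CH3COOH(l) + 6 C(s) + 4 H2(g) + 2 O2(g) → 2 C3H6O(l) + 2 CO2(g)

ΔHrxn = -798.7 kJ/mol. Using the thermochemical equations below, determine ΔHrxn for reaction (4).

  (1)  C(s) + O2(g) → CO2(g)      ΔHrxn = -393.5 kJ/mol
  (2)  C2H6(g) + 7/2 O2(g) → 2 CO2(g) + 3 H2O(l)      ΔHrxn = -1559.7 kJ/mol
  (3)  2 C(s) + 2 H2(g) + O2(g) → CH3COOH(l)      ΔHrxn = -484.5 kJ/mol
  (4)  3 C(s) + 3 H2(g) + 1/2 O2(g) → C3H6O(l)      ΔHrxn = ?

(1) × 2: (2)·(-393.5) = -787.0 kJ/mol
(2): not needed (H2O(l) appears nowhere else).
(3) reversed (reverse to put CH3COOH(l) on the reactant side): +484.5 kJ/mol
(4) × 2 (scale by 2 for the 2 C3H6O(l)): contributes 2·x
-798.7 = (-787.0) + (+484.5) + 2·x
x = (-798.7 − (-302.5)) / (2) = -248.1 kJ/mol

ΔHrxn = -248.1 kJ/mol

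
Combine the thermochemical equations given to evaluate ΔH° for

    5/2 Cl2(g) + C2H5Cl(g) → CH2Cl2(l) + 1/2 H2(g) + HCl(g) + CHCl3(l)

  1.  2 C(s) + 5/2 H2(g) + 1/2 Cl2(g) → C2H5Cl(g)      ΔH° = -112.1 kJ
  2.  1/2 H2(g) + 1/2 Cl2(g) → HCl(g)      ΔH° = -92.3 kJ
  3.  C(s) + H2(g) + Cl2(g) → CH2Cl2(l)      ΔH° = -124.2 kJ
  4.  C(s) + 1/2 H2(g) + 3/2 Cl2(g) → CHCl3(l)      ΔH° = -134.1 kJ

eq. 1 reversed (reverse to put C2H5Cl(g) on the reactant side): +112.1 kJ
eq. 2 as written (HCl(g) already on the product side): -92.3 kJ
eq. 3 as written (CH2Cl2(l) already on the product side): -124.2 kJ
eq. 4 as written (CHCl3(l) already on the product side): -134.1 kJ
Combining the equations, ΔH° = (+112.1) + (-92.3) + (-124.2) + (-134.1) = -238.5 kJ

ΔH° = -238.5 kJ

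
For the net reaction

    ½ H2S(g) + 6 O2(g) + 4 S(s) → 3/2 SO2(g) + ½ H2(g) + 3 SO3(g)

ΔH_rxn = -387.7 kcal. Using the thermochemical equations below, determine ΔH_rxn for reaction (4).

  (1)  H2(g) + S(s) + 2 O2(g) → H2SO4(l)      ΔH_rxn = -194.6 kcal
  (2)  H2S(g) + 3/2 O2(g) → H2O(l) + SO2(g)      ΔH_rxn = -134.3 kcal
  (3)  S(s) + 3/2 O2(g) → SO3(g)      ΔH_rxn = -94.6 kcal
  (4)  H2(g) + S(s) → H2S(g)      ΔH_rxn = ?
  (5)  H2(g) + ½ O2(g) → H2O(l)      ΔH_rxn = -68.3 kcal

ΔH_rxn = -4.9 kcal

(1): not needed (H2SO4(l) appears nowhere else).
(2) × 3/2 (scale by 3/2 for the 3/2 SO2(g)): (3/2)·(-134.3) = -201.45 kcal
(3) × 3 (scale by 3 for the 3 SO3(g)): (3)·(-94.6) = -283.8 kcal
(4) as written: contributes x
(5) reversed and × 3/2: (-3/2)·(-68.3) = +102.45 kcal
-387.7 = (-201.45) + (-283.8) + (+102.45) + x
x = (-387.7 − (-382.8)) / (1) = -4.9 kcal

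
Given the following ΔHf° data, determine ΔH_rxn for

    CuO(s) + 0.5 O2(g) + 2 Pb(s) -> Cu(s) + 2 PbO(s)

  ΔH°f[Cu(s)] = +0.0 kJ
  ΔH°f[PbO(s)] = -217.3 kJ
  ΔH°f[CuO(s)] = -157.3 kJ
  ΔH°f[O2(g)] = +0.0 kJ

Products: 1·(+0.0) + 2·(-217.3) = -434.6
Reactants: 1·(-157.3) + 1/2·(+0.0) + 2·(+0.0) = -157.3
ΔH_rxn = (-434.6) − (-157.3) = -277.3 kJ

ΔH_rxn = -277.3 kJ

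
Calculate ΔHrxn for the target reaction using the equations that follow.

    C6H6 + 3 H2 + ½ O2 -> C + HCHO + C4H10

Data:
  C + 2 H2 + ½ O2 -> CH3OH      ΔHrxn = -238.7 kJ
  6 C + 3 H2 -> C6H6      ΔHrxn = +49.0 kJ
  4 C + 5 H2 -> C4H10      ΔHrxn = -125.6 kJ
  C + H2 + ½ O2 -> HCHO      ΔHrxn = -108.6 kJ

equation 1: not needed.
equation 2 reversed: -49.0 kJ
equation 3 as written: -125.6 kJ
equation 4 as written: -108.6 kJ
Summing the manipulated equations, ΔHrxn = (-49.0) + (-125.6) + (-108.6) = -283.2 kJ

ΔHrxn = -283.2 kJ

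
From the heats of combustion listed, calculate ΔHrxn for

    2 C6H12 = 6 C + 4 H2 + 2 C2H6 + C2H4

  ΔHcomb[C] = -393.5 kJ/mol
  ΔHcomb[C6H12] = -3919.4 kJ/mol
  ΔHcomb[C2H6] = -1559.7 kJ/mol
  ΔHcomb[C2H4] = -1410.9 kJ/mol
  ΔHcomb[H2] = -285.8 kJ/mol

With combustion enthalpies, reactants minus products:
= [2·(-3919.4)] − [6·(-393.5) + 4·(-285.8) + 2·(-1559.7) + 1·(-1410.9)]
= 195.7 kJ/mol

ΔHrxn = 195.7 kJ/mol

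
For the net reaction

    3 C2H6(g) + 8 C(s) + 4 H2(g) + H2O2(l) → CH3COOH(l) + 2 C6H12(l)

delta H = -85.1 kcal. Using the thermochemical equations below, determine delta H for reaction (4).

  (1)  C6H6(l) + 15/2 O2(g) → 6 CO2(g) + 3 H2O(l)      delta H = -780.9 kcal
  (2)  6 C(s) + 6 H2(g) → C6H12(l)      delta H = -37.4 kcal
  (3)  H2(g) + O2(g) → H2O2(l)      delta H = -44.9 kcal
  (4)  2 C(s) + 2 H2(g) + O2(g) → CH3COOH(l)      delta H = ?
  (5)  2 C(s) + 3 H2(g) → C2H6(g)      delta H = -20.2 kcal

delta H = -115.8 kcal

(1): not needed.
(2) × 2: (2)·(-37.4) = -74.8 kcal
(3) reversed: +44.9 kcal
(4) as written: contributes x
(5) reversed and × 3: (-3)·(-20.2) = +60.6 kcal
-85.1 = (-74.8) + (+44.9) + (+60.6) + x
x = (-85.1 − (+30.7)) / (1) = -115.8 kcal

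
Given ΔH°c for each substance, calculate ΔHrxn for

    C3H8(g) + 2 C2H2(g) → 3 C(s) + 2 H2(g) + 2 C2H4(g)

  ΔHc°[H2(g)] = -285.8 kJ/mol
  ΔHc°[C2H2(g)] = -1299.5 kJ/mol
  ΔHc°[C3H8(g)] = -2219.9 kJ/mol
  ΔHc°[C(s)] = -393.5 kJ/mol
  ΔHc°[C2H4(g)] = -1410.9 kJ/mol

ΔHrxn = -245.0 kJ/mol

With combustion enthalpies, reactants minus products:
= [1·(-2219.9) + 2·(-1299.5)] − [3·(-393.5) + 2·(-285.8) + 2·(-1410.9)]
= -245.0 kJ/mol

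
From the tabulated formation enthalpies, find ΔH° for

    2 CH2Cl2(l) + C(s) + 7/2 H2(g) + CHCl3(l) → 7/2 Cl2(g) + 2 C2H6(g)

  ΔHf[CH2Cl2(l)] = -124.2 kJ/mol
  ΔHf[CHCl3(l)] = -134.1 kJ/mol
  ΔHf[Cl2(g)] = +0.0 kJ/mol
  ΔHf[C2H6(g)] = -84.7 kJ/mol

Products: 7/2·(+0.0) + 2·(-84.7) = -169.4
Reactants: 2·(-124.2) + 1·(+0.0) + 7/2·(+0.0) + 1·(-134.1) = -382.5
ΔH° = (-169.4) − (-382.5) = 213.1 kJ/mol

ΔH° = 213.1 kJ/mol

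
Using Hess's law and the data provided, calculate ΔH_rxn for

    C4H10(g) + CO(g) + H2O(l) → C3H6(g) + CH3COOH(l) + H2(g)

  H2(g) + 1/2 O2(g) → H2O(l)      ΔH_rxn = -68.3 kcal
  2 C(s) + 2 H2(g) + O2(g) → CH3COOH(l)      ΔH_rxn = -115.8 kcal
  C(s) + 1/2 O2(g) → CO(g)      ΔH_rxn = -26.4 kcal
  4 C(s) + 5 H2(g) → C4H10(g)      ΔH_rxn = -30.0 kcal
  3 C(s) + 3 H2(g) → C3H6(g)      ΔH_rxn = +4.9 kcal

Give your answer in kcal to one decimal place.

ΔH_rxn = 13.8 kcal

equation 1 reversed (H2O(l) must end up as a reactant): +68.3 kcal
equation 2 as written (CH3COOH(l) already on the product side): -115.8 kcal
equation 3 reversed (CO(g) must end up as a reactant): +26.4 kcal
equation 4 reversed (C4H10(g) must end up as a reactant): +30.0 kcal
equation 5 as written (C3H6(g) already on the product side): +4.9 kcal
Since enthalpy is a state function, ΔH_rxn = (-1)·(-68.3) + (1)·(-115.8) + (-1)·(-26.4) + (-1)·(-30.0) + (1)·(+4.9) = 13.8 kcal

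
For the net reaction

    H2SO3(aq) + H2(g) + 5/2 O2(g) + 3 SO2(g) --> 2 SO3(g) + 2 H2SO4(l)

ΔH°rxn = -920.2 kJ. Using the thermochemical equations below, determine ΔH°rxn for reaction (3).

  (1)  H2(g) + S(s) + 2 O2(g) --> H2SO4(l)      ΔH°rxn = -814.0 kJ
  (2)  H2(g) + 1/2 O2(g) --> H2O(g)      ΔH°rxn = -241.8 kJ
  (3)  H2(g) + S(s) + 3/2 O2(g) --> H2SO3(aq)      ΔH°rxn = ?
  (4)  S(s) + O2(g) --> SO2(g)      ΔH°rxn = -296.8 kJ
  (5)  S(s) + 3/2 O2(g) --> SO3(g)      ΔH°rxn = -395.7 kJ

ΔH°rxn = -608.8 kJ

(1) × 2: (2)·(-814.0) = -1628.0 kJ
(2): not needed.
(3) reversed: contributes −x
(4) reversed and × 3: (-3)·(-296.8) = +890.4 kJ
(5) × 2: (2)·(-395.7) = -791.4 kJ
-920.2 = (-1628.0) + (+890.4) + (-791.4) − x
x = (-920.2 − (-1529.0)) / (-1) = -608.8 kJ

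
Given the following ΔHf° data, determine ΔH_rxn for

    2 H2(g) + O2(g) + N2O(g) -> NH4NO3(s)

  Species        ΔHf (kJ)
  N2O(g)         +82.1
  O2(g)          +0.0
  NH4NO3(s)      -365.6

ΔH°rxn = Σ nΔHf°(products) − Σ nΔHf°(reactants).
Products: 1·(-365.6) = -365.6
Reactants: 2·(+0.0) + 1·(+0.0) + 1·(+82.1) = +82.1
ΔH_rxn = (-365.6) − (+82.1) = -447.7 kJ

ΔH_rxn = -447.7 kJ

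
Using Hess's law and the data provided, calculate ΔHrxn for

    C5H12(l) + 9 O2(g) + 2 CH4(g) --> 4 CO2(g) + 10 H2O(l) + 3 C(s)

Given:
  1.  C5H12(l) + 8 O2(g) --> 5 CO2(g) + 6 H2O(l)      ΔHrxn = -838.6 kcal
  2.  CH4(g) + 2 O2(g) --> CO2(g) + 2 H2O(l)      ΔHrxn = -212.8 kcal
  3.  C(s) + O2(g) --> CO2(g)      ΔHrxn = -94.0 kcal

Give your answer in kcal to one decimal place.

eq. 1 as written (C5H12(l) already on the reactant side): -838.6 kcal
eq. 2 × 2 (scale by 2 for the 2 CH4(g)): (2)·(-212.8) = -425.6 kcal
eq. 3 reversed and × 3 (C(s) must end up as a product; ×3 to match 3 C(s) in the target): (-3)·(-94.0) = +282.0 kcal
ΔHrxn = (-838.6) + (-425.6) + (+282.0) = -982.2 kcal

ΔHrxn = -982.2 kcal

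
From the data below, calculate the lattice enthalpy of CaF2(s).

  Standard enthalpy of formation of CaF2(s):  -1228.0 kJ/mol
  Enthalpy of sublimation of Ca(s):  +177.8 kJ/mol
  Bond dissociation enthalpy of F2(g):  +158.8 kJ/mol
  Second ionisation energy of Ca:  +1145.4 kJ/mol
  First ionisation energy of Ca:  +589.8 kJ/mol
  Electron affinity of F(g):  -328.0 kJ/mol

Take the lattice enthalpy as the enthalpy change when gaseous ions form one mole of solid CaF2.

ΔHf° = 1·ΔHsub + 1·(ΣIE) + 1·D(F2) + 2·EA + U
-1228.0 = 1·(+177.8) + 1·(+1735.2) + 1·(+158.8) + 2·(-328.0) + U
U = -1228.0 − (+1415.8) = -2643.8 kJ/mol

U = -2643.8 kJ/mol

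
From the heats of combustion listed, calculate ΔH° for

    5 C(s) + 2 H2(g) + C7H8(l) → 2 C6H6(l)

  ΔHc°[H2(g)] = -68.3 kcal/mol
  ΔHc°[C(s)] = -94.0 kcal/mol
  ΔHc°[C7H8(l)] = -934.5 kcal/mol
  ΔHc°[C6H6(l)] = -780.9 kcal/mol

ΔH° = 20.7 kcal/mol

Using ΔH = Σ nΔHc°(reactants) − Σ nΔHc°(products):
= [5·(-94.0) + 2·(-68.3) + 1·(-934.5)] − [2·(-780.9)]
= 20.7 kcal/mol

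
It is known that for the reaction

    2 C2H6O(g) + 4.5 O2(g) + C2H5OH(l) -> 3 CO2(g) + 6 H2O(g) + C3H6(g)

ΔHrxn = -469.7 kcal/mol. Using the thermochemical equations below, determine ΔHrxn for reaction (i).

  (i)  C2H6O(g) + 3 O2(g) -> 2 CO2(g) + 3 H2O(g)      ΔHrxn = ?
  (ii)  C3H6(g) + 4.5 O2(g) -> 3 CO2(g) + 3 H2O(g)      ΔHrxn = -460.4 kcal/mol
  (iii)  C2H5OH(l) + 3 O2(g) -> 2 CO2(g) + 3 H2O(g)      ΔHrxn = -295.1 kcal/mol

(i) × 2: contributes 2·x
(ii) reversed: +460.4 kcal/mol
(iii) as written: -295.1 kcal/mol
-469.7 = (+460.4) + (-295.1) + 2·x
x = (-469.7 − (+165.3)) / (2) = -317.5 kcal/mol

ΔHrxn = -317.5 kcal/mol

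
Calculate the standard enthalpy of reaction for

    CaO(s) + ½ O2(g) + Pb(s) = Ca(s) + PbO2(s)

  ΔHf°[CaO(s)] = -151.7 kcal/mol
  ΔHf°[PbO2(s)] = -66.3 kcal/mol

Products: 1·(+0.0) + 1·(-66.3) = -66.3
Reactants: 1·(-151.7) + 1/2·(+0.0) + 1·(+0.0) = -151.7
ΔH_rxn = (-66.3) − (-151.7) = 85.4 kcal/mol

ΔH_rxn = 85.4 kcal/mol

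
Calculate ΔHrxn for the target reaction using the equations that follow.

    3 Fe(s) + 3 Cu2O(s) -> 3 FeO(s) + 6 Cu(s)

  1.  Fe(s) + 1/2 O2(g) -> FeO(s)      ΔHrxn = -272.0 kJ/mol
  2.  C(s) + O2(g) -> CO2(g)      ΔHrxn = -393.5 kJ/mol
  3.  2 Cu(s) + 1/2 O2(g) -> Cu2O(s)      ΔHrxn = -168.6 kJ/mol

eq. 1 × 3 (scale by 3 for the 3 FeO(s)): (3)·(-272.0) = -816.0 kJ/mol
eq. 2: not needed (C(s) appears nowhere else).
eq. 3 reversed and × 3 (reverse to put Cu2O(s) on the reactant side; ×3 to match 3 Cu2O(s) in the target): (-3)·(-168.6) = +505.8 kJ/mol
ΔHrxn = (3)·(-272.0) + (-3)·(-168.6) = -310.2 kJ/mol

ΔHrxn = -310.2 kJ/mol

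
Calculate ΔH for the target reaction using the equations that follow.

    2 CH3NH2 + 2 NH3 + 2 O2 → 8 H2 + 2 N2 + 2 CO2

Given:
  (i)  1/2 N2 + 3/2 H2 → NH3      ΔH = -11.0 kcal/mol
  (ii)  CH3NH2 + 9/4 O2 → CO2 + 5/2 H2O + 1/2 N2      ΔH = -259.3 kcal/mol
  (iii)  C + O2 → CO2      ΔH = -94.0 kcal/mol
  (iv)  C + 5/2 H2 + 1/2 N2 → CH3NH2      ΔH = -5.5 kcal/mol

(i) reversed and × 2: (-2)·(-11.0) = +22.0 kcal/mol
(ii): not needed.
(iii) × 2: (2)·(-94.0) = -188.0 kcal/mol
(iv) reversed and × 2: (-2)·(-5.5) = +11.0 kcal/mol
By Hess's law, ΔH = (-2)·(-11.0) + (2)·(-94.0) + (-2)·(-5.5) = -155.0 kcal/mol

ΔH = -155.0 kcal/mol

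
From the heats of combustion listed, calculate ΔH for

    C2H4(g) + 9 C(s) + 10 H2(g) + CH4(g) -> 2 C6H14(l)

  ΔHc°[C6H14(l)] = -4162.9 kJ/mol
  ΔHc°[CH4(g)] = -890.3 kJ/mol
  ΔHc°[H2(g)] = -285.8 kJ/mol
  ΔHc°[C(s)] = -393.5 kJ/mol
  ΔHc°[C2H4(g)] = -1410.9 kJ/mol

ΔH = -374.9 kJ/mol

Using ΔH = Σ nΔHc°(reactants) − Σ nΔHc°(products):
= [1·(-1410.9) + 9·(-393.5) + 10·(-285.8) + 1·(-890.3)] − [2·(-4162.9)]
= -374.9 kJ/mol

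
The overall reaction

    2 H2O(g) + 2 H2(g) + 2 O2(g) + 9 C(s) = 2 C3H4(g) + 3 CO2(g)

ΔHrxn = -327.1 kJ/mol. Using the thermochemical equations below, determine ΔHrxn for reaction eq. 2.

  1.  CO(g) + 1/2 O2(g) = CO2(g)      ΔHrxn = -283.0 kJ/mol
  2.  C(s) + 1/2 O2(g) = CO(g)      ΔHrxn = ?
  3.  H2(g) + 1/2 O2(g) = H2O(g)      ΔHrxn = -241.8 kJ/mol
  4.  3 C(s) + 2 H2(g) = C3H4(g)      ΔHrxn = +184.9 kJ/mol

eq. 1 × 3: (3)·(-283.0) = -849.0 kJ/mol
eq. 2 × 3: contributes 3·x
eq. 3 reversed and × 2: (-2)·(-241.8) = +483.6 kJ/mol
eq. 4 × 2: (2)·(+184.9) = +369.8 kJ/mol
-327.1 = (-849.0) + (+483.6) + (+369.8) + 3·x
x = (-327.1 − (+4.4)) / (3) = -110.5 kJ/mol

ΔHrxn = -110.5 kJ/mol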